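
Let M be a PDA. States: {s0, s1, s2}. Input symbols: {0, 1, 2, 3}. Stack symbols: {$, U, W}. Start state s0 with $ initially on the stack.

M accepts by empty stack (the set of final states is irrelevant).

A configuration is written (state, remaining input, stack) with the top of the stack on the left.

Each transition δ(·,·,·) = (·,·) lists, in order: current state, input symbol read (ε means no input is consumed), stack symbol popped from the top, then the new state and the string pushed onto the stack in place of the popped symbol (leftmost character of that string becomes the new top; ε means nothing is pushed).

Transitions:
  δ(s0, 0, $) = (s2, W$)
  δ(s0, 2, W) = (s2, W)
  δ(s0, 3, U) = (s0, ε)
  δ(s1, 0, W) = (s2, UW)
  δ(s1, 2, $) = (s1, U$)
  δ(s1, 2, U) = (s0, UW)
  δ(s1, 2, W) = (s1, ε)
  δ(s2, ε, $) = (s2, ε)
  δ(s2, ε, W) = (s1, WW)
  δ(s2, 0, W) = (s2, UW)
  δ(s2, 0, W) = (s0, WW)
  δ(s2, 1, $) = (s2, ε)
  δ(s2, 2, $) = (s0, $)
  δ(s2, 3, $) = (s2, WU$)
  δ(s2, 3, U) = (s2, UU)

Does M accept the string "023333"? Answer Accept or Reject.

Reject

No computation consumes all input and empties the stack.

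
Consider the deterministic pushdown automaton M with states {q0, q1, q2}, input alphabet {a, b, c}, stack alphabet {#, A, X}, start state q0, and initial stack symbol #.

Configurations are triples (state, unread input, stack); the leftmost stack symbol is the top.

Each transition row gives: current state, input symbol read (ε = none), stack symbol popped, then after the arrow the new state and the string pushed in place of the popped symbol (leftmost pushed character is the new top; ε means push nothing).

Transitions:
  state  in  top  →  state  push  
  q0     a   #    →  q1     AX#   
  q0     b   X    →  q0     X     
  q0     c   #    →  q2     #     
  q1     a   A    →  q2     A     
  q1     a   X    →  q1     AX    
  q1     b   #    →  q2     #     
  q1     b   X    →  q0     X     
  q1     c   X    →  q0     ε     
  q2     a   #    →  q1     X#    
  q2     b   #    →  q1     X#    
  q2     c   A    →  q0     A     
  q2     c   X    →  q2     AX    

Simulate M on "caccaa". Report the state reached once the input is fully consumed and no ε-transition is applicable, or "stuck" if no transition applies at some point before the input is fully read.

(q0, caccaa, #) ⊢ (q2, accaa, #) ⊢ (q1, ccaa, X#) ⊢ (q0, caa, #) ⊢ (q2, aa, #) ⊢ (q1, a, X#) ⊢ (q1, ε, AX#)
All input consumed; M is in state q1.

q1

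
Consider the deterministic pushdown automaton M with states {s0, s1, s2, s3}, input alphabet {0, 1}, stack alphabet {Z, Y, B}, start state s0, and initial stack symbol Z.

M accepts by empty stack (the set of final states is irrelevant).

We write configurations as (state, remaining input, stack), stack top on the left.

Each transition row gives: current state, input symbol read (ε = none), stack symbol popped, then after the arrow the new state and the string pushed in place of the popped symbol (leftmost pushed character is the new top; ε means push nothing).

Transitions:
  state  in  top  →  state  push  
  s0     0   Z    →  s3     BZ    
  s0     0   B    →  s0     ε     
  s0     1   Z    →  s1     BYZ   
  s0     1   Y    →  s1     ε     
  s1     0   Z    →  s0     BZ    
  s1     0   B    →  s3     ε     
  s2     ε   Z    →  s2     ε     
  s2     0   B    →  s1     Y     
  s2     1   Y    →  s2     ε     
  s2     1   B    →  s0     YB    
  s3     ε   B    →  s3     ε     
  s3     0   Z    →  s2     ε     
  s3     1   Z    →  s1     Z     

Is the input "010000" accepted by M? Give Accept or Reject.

Accept

(s0, 010000, Z) ⊢ (s3, 10000, BZ) ⊢ (s3, 10000, Z) ⊢ (s1, 0000, Z) ⊢ (s0, 000, BZ) ⊢ (s0, 00, Z) ⊢ (s3, 0, BZ) ⊢ (s3, 0, Z) ⊢ (s2, ε, ε)
All input consumed and the stack is empty.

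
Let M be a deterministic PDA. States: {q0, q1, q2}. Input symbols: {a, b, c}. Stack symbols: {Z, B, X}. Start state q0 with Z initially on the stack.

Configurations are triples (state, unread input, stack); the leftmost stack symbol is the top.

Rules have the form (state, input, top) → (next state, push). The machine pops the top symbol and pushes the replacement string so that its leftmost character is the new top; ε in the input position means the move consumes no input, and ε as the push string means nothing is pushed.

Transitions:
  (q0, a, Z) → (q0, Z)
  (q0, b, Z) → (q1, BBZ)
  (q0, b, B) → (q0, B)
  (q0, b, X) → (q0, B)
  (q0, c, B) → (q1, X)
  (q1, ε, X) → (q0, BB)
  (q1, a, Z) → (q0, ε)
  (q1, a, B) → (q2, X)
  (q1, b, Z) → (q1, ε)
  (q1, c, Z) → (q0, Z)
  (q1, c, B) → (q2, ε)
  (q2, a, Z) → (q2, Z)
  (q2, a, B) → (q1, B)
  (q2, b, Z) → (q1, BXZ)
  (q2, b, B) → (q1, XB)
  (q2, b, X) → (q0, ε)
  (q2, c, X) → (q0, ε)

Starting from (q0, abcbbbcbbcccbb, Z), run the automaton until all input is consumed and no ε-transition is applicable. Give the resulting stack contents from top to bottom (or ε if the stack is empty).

(q0, abcbbbcbbcccbb, Z)
  read a, top Z: go to q0, push Z → (q0, bcbbbcbbcccbb, Z)
  read b, top Z: go to q1, push BBZ → (q1, cbbbcbbcccbb, BBZ)
  read c, top B: go to q2, push ε → (q2, bbbcbbcccbb, BZ)
  read b, top B: go to q1, push XB → (q1, bbcbbcccbb, XBZ)
  ε-move, top X: go to q0, push BB → (q0, bbcbbcccbb, BBBZ)
  read b, top B: go to q0, push B → (q0, bcbbcccbb, BBBZ)
  read b, top B: go to q0, push B → (q0, cbbcccbb, BBBZ)
  read c, top B: go to q1, push X → (q1, bbcccbb, XBBZ)
  ε-move, top X: go to q0, push BB → (q0, bbcccbb, BBBBZ)
  read b, top B: go to q0, push B → (q0, bcccbb, BBBBZ)
  read b, top B: go to q0, push B → (q0, cccbb, BBBBZ)
  read c, top B: go to q1, push X → (q1, ccbb, XBBBZ)
  ε-move, top X: go to q0, push BB → (q0, ccbb, BBBBBZ)
  read c, top B: go to q1, push X → (q1, cbb, XBBBBZ)
  ε-move, top X: go to q0, push BB → (q0, cbb, BBBBBBZ)
  read c, top B: go to q1, push X → (q1, bb, XBBBBBZ)
  ε-move, top X: go to q0, push BB → (q0, bb, BBBBBBBZ)
  read b, top B: go to q0, push B → (q0, b, BBBBBBBZ)
  read b, top B: go to q0, push B → (q0, ε, BBBBBBBZ)
All input consumed in state q0 with stack BBBBBBBZ.

BBBBBBBZ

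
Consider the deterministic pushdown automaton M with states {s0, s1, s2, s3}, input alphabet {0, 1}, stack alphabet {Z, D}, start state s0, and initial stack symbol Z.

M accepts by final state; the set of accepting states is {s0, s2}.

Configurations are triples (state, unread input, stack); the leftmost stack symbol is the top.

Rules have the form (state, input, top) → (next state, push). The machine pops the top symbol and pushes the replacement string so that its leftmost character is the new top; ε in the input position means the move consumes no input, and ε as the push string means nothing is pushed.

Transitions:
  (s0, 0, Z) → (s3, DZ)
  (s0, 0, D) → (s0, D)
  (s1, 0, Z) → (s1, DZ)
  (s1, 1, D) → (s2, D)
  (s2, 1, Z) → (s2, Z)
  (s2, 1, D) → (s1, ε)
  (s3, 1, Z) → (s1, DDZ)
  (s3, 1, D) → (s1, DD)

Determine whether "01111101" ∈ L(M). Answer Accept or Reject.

(s0, 01111101, Z)
  read 0, top Z: go to s3, push DZ → (s3, 1111101, DZ)
  read 1, top D: go to s1, push DD → (s1, 111101, DDZ)
  read 1, top D: go to s2, push D → (s2, 11101, DDZ)
  read 1, top D: go to s1, push ε → (s1, 1101, DZ)
  read 1, top D: go to s2, push D → (s2, 101, DZ)
  read 1, top D: go to s1, push ε → (s1, 01, Z)
  read 0, top Z: go to s1, push DZ → (s1, 1, DZ)
  read 1, top D: go to s2, push D → (s2, ε, DZ)
All input consumed; state s2 ∈ F.

Accept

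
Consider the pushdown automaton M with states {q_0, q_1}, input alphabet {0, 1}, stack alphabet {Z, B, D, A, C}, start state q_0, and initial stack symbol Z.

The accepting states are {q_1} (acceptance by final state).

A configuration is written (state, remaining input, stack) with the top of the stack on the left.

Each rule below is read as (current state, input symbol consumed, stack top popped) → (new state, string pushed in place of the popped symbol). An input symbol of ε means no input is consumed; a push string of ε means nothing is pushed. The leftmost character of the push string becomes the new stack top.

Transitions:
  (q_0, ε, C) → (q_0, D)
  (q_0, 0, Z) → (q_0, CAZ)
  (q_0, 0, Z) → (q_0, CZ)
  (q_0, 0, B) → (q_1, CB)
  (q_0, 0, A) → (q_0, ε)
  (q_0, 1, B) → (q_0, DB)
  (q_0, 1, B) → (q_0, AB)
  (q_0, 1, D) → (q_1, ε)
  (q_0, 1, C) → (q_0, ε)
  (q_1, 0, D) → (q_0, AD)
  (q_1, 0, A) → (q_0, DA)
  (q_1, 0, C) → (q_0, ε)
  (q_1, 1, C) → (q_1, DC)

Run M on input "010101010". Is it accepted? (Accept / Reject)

Reject

No computation consumes all input and reaches a final state.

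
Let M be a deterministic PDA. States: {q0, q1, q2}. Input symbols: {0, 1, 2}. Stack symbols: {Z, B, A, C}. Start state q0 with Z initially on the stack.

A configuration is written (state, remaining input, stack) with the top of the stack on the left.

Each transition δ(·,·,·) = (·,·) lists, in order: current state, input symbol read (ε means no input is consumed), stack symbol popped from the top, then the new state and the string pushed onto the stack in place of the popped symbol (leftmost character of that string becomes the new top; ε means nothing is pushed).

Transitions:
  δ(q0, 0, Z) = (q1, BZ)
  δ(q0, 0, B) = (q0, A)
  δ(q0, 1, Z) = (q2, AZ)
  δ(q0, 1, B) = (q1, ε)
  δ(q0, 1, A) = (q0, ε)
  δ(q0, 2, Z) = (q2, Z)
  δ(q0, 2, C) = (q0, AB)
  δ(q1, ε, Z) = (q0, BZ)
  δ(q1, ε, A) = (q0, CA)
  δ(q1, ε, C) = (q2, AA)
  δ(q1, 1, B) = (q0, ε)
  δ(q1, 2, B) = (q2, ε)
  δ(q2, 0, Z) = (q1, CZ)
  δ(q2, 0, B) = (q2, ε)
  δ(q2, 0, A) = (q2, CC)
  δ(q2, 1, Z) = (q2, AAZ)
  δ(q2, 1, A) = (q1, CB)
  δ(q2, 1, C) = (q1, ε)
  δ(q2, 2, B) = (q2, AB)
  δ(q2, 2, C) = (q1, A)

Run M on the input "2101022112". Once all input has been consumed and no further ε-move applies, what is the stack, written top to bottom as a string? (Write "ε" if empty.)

(q0, 2101022112, Z)
  read 2, top Z: go to q2, push Z → (q2, 101022112, Z)
  read 1, top Z: go to q2, push AAZ → (q2, 01022112, AAZ)
  read 0, top A: go to q2, push CC → (q2, 1022112, CCAZ)
  read 1, top C: go to q1, push ε → (q1, 022112, CAZ)
  ε-move, top C: go to q2, push AA → (q2, 022112, AAAZ)
  read 0, top A: go to q2, push CC → (q2, 22112, CCAAZ)
  read 2, top C: go to q1, push A → (q1, 2112, ACAAZ)
  ε-move, top A: go to q0, push CA → (q0, 2112, CACAAZ)
  read 2, top C: go to q0, push AB → (q0, 112, ABACAAZ)
  read 1, top A: go to q0, push ε → (q0, 12, BACAAZ)
  read 1, top B: go to q1, push ε → (q1, 2, ACAAZ)
  ε-move, top A: go to q0, push CA → (q0, 2, CACAAZ)
  read 2, top C: go to q0, push AB → (q0, ε, ABACAAZ)
All input consumed in state q0 with stack ABACAAZ.

ABACAAZ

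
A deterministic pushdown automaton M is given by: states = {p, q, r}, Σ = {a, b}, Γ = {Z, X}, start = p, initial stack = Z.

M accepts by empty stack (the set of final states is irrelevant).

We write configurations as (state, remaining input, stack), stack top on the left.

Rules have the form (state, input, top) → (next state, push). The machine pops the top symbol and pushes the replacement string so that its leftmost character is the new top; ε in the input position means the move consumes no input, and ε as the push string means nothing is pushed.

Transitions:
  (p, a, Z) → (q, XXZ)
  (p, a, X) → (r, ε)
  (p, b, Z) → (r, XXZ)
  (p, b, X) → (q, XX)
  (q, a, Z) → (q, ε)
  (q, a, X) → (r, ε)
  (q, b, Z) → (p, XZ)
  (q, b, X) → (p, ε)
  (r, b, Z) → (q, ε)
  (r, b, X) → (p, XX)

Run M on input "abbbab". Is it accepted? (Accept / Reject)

(p, abbbab, Z)
  read a, top Z: go to q, push XXZ → (q, bbbab, XXZ)
  read b, top X: go to p, push ε → (p, bbab, XZ)
  read b, top X: go to q, push XX → (q, bab, XXZ)
  read b, top X: go to p, push ε → (p, ab, XZ)
  read a, top X: go to r, push ε → (r, b, Z)
  read b, top Z: go to q, push ε → (q, ε, ε)
All input consumed and the stack is empty.

Accept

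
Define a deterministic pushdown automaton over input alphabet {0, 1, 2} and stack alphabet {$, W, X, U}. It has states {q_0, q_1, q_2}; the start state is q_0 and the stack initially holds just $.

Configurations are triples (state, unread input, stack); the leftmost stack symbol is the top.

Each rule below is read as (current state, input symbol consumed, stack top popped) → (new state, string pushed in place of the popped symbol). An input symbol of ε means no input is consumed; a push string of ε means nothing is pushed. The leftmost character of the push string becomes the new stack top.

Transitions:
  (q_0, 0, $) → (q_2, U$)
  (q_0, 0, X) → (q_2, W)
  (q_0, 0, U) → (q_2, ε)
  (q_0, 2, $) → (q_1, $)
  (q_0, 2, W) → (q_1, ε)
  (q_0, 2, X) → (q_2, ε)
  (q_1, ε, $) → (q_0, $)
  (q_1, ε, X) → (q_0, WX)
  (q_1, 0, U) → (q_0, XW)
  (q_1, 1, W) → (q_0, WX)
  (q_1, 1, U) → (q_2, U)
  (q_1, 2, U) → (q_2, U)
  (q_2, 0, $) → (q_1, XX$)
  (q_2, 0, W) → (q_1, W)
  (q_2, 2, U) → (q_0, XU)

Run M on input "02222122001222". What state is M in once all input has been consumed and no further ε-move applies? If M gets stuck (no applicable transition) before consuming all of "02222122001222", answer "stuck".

(q_0, 02222122001222, $) ⊢ (q_2, 2222122001222, U$) ⊢ (q_0, 222122001222, XU$) ⊢ (q_2, 22122001222, U$) ⊢ (q_0, 2122001222, XU$) ⊢ (q_2, 122001222, U$)
No transition for (q_2, 1, top U); M blocks with input 122001222 remaining.

stuck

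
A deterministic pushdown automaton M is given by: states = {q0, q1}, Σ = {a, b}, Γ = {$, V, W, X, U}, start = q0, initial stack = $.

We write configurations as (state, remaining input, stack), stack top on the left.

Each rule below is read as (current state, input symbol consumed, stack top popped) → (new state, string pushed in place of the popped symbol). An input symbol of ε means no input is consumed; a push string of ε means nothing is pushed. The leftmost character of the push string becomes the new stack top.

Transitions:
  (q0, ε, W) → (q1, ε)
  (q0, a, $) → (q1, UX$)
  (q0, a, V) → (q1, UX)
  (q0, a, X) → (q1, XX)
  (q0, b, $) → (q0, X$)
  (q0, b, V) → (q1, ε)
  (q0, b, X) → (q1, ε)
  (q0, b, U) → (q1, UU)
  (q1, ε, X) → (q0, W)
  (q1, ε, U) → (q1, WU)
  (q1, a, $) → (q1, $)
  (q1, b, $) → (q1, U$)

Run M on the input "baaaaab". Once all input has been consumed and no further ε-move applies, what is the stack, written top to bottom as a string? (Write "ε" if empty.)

(q0, baaaaab, $) ⊢ (q0, aaaaab, X$) ⊢ (q1, aaaab, XX$) ⊢ (q0, aaaab, WX$) ⊢ (q1, aaaab, X$) ⊢ (q0, aaaab, W$) ⊢ (q1, aaaab, $) ⊢ (q1, aaab, $) ⊢ (q1, aab, $) ⊢ (q1, ab, $) ⊢ (q1, b, $) ⊢ (q1, ε, U$) ⊢ (q1, ε, WU$)
All input consumed in state q1 with stack WU$.

WU$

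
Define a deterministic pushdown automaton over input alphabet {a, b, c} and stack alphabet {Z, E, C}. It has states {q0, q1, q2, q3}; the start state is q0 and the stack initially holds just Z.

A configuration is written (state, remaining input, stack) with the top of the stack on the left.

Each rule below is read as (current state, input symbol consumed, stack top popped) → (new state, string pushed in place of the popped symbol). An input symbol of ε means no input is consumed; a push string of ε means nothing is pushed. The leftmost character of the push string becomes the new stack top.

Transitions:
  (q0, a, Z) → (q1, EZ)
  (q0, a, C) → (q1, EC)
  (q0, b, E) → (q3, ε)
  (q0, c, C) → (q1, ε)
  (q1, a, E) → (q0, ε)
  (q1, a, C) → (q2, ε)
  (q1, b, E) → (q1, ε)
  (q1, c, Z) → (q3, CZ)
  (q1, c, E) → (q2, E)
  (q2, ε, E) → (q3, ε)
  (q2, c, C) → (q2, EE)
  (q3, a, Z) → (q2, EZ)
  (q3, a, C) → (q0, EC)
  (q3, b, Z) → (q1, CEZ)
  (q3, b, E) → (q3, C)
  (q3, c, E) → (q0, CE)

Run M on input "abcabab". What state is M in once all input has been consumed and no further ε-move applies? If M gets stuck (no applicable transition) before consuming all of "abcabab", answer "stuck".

(q0, abcabab, Z)
  read a, top Z: go to q1, push EZ → (q1, bcabab, EZ)
  read b, top E: go to q1, push ε → (q1, cabab, Z)
  read c, top Z: go to q3, push CZ → (q3, abab, CZ)
  read a, top C: go to q0, push EC → (q0, bab, ECZ)
  read b, top E: go to q3, push ε → (q3, ab, CZ)
  read a, top C: go to q0, push EC → (q0, b, ECZ)
  read b, top E: go to q3, push ε → (q3, ε, CZ)
All input consumed; M is in state q3.

q3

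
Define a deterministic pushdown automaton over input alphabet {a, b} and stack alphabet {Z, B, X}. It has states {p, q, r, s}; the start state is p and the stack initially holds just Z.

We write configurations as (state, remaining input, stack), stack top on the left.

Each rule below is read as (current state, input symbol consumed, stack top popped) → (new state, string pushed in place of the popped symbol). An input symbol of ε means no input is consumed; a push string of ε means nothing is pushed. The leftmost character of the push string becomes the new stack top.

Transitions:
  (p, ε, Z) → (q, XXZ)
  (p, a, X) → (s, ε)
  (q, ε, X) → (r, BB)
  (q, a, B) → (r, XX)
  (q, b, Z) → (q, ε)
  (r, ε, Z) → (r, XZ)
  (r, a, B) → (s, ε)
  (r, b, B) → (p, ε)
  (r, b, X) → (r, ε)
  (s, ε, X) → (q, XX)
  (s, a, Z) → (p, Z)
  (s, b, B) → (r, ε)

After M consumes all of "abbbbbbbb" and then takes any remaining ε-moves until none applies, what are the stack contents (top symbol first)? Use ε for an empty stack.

(p, abbbbbbbb, Z)
  ε-move, top Z: go to q, push XXZ → (q, abbbbbbbb, XXZ)
  ε-move, top X: go to r, push BB → (r, abbbbbbbb, BBXZ)
  read a, top B: go to s, push ε → (s, bbbbbbbb, BXZ)
  read b, top B: go to r, push ε → (r, bbbbbbb, XZ)
  read b, top X: go to r, push ε → (r, bbbbbb, Z)
  ε-move, top Z: go to r, push XZ → (r, bbbbbb, XZ)
  read b, top X: go to r, push ε → (r, bbbbb, Z)
  ε-move, top Z: go to r, push XZ → (r, bbbbb, XZ)
  read b, top X: go to r, push ε → (r, bbbb, Z)
  ε-move, top Z: go to r, push XZ → (r, bbbb, XZ)
  read b, top X: go to r, push ε → (r, bbb, Z)
  ε-move, top Z: go to r, push XZ → (r, bbb, XZ)
  read b, top X: go to r, push ε → (r, bb, Z)
  ε-move, top Z: go to r, push XZ → (r, bb, XZ)
  read b, top X: go to r, push ε → (r, b, Z)
  ε-move, top Z: go to r, push XZ → (r, b, XZ)
  read b, top X: go to r, push ε → (r, ε, Z)
  ε-move, top Z: go to r, push XZ → (r, ε, XZ)
All input consumed in state r with stack XZ.

XZ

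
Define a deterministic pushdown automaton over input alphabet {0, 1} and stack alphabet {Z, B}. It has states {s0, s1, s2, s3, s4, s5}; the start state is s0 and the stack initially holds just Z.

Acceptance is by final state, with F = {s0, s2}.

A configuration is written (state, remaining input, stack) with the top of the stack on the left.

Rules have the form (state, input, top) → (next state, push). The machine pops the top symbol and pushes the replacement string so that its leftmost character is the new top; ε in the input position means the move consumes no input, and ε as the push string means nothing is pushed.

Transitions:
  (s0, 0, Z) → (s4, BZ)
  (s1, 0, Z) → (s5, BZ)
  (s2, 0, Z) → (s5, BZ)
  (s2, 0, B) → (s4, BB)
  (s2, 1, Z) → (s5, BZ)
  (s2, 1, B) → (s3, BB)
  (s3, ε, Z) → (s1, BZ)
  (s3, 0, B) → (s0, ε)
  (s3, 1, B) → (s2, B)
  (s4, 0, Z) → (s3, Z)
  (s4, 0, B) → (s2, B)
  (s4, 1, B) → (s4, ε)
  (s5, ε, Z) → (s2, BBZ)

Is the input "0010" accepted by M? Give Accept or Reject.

Accept

(s0, 0010, Z)
  read 0, top Z: go to s4, push BZ → (s4, 010, BZ)
  read 0, top B: go to s2, push B → (s2, 10, BZ)
  read 1, top B: go to s3, push BB → (s3, 0, BBZ)
  read 0, top B: go to s0, push ε → (s0, ε, BZ)
All input consumed; state s0 ∈ F.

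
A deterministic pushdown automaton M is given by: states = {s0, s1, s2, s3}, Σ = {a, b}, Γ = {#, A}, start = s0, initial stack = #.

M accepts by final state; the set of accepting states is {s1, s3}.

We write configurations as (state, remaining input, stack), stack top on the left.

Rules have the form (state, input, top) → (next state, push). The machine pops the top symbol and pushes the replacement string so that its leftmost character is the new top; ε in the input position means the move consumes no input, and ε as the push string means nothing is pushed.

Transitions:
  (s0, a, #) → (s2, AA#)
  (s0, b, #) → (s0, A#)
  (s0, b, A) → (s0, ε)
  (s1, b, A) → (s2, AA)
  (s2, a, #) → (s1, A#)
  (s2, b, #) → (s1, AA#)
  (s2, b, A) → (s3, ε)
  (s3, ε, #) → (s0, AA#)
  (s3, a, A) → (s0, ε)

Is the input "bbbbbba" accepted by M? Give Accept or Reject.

(s0, bbbbbba, #)
  read b, top #: go to s0, push A# → (s0, bbbbba, A#)
  read b, top A: go to s0, push ε → (s0, bbbba, #)
  read b, top #: go to s0, push A# → (s0, bbba, A#)
  read b, top A: go to s0, push ε → (s0, bba, #)
  read b, top #: go to s0, push A# → (s0, ba, A#)
  read b, top A: go to s0, push ε → (s0, a, #)
  read a, top #: go to s2, push AA# → (s2, ε, AA#)
All input consumed; state s2 ∉ F and no further ε-move applies.

Reject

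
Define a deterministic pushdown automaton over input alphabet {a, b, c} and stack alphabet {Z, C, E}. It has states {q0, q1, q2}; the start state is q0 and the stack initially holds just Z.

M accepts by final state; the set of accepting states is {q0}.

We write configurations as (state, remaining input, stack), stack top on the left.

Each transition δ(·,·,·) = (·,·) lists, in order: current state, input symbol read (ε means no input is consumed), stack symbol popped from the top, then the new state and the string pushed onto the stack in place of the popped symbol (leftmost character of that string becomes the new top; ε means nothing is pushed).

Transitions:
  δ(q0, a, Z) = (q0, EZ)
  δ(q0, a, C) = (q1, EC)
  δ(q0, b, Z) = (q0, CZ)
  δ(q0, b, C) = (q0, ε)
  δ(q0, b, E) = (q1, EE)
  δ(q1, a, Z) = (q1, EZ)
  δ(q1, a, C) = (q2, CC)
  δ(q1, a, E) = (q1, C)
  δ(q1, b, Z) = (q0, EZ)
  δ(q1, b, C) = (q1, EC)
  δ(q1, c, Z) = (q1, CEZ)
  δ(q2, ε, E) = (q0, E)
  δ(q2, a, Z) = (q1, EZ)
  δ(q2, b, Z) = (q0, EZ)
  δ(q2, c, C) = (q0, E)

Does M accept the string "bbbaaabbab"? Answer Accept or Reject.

(q0, bbbaaabbab, Z) ⊢ (q0, bbaaabbab, CZ) ⊢ (q0, baaabbab, Z) ⊢ (q0, aaabbab, CZ) ⊢ (q1, aabbab, ECZ) ⊢ (q1, abbab, CCZ) ⊢ (q2, bbab, CCCZ)
No transition applies at (q2, bbab, CCCZ); input not fully consumed.

Reject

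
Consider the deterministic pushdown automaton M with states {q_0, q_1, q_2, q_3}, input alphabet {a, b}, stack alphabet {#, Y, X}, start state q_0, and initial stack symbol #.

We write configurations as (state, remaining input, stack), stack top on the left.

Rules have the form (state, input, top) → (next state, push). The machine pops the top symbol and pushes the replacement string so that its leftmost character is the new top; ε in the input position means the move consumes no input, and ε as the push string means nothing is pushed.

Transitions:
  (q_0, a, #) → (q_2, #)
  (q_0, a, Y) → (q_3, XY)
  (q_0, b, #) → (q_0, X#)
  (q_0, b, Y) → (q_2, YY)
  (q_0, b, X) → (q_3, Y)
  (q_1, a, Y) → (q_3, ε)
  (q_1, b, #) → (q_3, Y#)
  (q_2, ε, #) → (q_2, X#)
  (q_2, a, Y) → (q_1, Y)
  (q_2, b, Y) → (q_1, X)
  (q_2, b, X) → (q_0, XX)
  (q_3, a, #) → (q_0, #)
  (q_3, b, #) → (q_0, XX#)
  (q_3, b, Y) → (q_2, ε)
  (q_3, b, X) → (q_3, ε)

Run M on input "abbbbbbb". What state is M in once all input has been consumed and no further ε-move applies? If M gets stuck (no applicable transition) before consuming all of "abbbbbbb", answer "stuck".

(q_0, abbbbbbb, #)
  read a, top #: go to q_2, push # → (q_2, bbbbbbb, #)
  ε-move, top #: go to q_2, push X# → (q_2, bbbbbbb, X#)
  read b, top X: go to q_0, push XX → (q_0, bbbbbb, XX#)
  read b, top X: go to q_3, push Y → (q_3, bbbbb, YX#)
  read b, top Y: go to q_2, push ε → (q_2, bbbb, X#)
  read b, top X: go to q_0, push XX → (q_0, bbb, XX#)
  read b, top X: go to q_3, push Y → (q_3, bb, YX#)
  read b, top Y: go to q_2, push ε → (q_2, b, X#)
  read b, top X: go to q_0, push XX → (q_0, ε, XX#)
All input consumed; M is in state q_0.

q_0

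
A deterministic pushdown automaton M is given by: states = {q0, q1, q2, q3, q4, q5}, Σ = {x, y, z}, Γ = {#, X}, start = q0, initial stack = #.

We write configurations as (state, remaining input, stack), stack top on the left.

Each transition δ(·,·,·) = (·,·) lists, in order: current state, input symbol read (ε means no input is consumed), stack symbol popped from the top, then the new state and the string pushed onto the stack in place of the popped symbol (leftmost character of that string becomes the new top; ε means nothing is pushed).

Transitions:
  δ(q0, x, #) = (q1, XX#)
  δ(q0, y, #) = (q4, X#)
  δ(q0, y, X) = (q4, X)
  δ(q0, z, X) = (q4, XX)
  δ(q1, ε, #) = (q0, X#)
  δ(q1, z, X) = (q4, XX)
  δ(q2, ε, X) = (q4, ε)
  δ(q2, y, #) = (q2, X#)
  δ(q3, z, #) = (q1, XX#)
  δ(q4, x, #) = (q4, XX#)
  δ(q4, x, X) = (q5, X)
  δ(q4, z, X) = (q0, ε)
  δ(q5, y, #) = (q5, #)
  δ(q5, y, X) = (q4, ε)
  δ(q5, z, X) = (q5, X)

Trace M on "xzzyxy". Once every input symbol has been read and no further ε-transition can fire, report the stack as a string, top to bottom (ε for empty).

(q0, xzzyxy, #)
  read x, top #: go to q1, push XX# → (q1, zzyxy, XX#)
  read z, top X: go to q4, push XX → (q4, zyxy, XXX#)
  read z, top X: go to q0, push ε → (q0, yxy, XX#)
  read y, top X: go to q4, push X → (q4, xy, XX#)
  read x, top X: go to q5, push X → (q5, y, XX#)
  read y, top X: go to q4, push ε → (q4, ε, X#)
All input consumed in state q4 with stack X#.

X#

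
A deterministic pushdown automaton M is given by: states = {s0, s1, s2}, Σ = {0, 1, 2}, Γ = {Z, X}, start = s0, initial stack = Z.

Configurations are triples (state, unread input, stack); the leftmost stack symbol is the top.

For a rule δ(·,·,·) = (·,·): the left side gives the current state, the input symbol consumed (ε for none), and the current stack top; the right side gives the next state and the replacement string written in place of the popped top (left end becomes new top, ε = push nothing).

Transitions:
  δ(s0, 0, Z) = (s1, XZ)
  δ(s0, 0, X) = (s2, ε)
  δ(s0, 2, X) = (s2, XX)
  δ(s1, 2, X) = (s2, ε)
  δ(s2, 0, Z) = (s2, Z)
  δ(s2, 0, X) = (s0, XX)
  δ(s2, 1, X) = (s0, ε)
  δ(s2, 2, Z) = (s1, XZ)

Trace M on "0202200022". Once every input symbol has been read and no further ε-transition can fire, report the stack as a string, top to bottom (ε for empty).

(s0, 0202200022, Z)
  read 0, top Z: go to s1, push XZ → (s1, 202200022, XZ)
  read 2, top X: go to s2, push ε → (s2, 02200022, Z)
  read 0, top Z: go to s2, push Z → (s2, 2200022, Z)
  read 2, top Z: go to s1, push XZ → (s1, 200022, XZ)
  read 2, top X: go to s2, push ε → (s2, 00022, Z)
  read 0, top Z: go to s2, push Z → (s2, 0022, Z)
  read 0, top Z: go to s2, push Z → (s2, 022, Z)
  read 0, top Z: go to s2, push Z → (s2, 22, Z)
  read 2, top Z: go to s1, push XZ → (s1, 2, XZ)
  read 2, top X: go to s2, push ε → (s2, ε, Z)
All input consumed in state s2 with stack Z.

Z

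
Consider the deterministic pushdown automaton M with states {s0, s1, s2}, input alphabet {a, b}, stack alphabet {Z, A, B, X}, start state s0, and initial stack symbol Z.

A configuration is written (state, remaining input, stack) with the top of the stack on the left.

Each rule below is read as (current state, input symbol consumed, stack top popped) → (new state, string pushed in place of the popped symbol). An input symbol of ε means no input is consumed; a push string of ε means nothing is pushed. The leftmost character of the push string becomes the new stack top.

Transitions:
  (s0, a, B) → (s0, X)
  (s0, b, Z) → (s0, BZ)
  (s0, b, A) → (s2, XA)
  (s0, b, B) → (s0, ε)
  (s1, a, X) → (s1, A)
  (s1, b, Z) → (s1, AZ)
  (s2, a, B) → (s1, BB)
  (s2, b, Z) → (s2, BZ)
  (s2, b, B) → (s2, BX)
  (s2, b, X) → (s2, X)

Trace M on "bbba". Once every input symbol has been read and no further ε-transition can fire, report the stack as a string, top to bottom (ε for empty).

XZ

(s0, bbba, Z) ⊢ (s0, bba, BZ) ⊢ (s0, ba, Z) ⊢ (s0, a, BZ) ⊢ (s0, ε, XZ)
All input consumed in state s0 with stack XZ.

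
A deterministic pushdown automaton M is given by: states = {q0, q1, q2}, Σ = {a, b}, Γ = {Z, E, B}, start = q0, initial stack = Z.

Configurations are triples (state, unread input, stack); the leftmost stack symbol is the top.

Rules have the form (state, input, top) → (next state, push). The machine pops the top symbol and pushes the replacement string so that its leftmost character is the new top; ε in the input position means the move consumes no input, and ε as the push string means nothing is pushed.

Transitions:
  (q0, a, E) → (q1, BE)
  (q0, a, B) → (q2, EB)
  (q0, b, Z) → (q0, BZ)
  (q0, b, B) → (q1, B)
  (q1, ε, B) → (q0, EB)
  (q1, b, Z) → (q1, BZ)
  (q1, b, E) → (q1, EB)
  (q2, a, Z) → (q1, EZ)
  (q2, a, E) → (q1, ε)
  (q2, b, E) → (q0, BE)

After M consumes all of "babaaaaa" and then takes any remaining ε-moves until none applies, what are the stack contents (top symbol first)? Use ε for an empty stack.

(q0, babaaaaa, Z) ⊢ (q0, abaaaaa, BZ) ⊢ (q2, baaaaa, EBZ) ⊢ (q0, aaaaa, BEBZ) ⊢ (q2, aaaa, EBEBZ) ⊢ (q1, aaa, BEBZ) ⊢ (q0, aaa, EBEBZ) ⊢ (q1, aa, BEBEBZ) ⊢ (q0, aa, EBEBEBZ) ⊢ (q1, a, BEBEBEBZ) ⊢ (q0, a, EBEBEBEBZ) ⊢ (q1, ε, BEBEBEBEBZ) ⊢ (q0, ε, EBEBEBEBEBZ)
All input consumed in state q0 with stack EBEBEBEBEBZ.

EBEBEBEBEBZ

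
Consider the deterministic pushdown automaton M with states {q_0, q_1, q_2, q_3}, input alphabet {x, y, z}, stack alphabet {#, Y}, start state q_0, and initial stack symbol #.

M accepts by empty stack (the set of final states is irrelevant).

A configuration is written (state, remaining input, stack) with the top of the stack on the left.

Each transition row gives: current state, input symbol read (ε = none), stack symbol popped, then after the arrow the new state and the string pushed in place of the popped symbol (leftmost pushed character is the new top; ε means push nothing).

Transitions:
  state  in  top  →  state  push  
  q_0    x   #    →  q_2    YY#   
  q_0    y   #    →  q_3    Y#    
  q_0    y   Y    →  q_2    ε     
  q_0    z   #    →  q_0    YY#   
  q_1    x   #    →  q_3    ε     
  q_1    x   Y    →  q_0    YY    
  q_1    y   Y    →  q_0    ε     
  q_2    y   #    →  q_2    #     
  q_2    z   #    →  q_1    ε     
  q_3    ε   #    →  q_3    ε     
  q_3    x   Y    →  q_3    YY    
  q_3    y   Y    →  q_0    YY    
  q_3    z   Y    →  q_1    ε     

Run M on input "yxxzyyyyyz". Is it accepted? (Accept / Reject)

Accept

(q_0, yxxzyyyyyz, #)
  read y, top #: go to q_3, push Y# → (q_3, xxzyyyyyz, Y#)
  read x, top Y: go to q_3, push YY → (q_3, xzyyyyyz, YY#)
  read x, top Y: go to q_3, push YY → (q_3, zyyyyyz, YYY#)
  read z, top Y: go to q_1, push ε → (q_1, yyyyyz, YY#)
  read y, top Y: go to q_0, push ε → (q_0, yyyyz, Y#)
  read y, top Y: go to q_2, push ε → (q_2, yyyz, #)
  read y, top #: go to q_2, push # → (q_2, yyz, #)
  read y, top #: go to q_2, push # → (q_2, yz, #)
  read y, top #: go to q_2, push # → (q_2, z, #)
  read z, top #: go to q_1, push ε → (q_1, ε, ε)
All input consumed and the stack is empty.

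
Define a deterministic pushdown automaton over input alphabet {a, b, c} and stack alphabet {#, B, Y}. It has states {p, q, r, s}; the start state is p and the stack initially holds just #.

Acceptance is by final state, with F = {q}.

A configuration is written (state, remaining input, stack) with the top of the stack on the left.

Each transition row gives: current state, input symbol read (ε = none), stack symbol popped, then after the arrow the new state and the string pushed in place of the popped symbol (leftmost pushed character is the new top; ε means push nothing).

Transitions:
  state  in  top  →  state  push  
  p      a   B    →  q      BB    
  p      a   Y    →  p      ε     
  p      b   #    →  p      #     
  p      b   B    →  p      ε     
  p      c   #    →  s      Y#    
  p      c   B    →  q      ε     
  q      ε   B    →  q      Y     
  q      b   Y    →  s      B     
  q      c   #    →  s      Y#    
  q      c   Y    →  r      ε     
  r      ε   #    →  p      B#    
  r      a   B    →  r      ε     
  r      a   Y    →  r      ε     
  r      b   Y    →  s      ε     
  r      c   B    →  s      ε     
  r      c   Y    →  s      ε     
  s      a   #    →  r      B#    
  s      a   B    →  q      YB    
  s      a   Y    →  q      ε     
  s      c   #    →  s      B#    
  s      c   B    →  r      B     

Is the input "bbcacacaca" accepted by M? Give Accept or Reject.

(p, bbcacacaca, #) ⊢ (p, bcacacaca, #) ⊢ (p, cacacaca, #) ⊢ (s, acacaca, Y#) ⊢ (q, cacaca, #) ⊢ (s, acaca, Y#) ⊢ (q, caca, #) ⊢ (s, aca, Y#) ⊢ (q, ca, #) ⊢ (s, a, Y#) ⊢ (q, ε, #)
All input consumed; state q ∈ F.

Accept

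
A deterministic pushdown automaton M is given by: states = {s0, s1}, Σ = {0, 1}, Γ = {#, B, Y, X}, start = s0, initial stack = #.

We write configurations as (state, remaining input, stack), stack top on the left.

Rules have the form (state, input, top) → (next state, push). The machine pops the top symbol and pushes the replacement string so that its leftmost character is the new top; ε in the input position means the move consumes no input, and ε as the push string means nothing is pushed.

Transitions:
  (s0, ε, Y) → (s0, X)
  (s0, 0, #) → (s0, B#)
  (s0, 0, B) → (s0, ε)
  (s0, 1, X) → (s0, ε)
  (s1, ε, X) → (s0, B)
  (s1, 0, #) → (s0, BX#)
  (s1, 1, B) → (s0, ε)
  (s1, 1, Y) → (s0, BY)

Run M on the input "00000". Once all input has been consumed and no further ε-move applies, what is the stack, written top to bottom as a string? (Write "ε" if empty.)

(s0, 00000, #) ⊢ (s0, 0000, B#) ⊢ (s0, 000, #) ⊢ (s0, 00, B#) ⊢ (s0, 0, #) ⊢ (s0, ε, B#)
All input consumed in state s0 with stack B#.

B#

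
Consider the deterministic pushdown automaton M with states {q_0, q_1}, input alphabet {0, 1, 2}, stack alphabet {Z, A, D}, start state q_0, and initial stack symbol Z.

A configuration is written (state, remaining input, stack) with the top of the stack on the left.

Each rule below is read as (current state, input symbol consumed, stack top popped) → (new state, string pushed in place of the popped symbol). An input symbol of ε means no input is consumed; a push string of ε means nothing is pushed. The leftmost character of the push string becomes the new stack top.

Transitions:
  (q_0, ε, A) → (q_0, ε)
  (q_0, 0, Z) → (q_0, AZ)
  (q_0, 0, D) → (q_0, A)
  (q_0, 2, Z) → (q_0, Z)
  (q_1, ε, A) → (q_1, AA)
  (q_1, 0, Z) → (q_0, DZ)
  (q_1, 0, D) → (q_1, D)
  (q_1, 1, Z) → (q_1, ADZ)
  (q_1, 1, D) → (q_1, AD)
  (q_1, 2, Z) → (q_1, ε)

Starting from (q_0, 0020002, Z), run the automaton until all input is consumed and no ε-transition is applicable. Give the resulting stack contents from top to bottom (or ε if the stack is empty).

(q_0, 0020002, Z) ⊢ (q_0, 020002, AZ) ⊢ (q_0, 020002, Z) ⊢ (q_0, 20002, AZ) ⊢ (q_0, 20002, Z) ⊢ (q_0, 0002, Z) ⊢ (q_0, 002, AZ) ⊢ (q_0, 002, Z) ⊢ (q_0, 02, AZ) ⊢ (q_0, 02, Z) ⊢ (q_0, 2, AZ) ⊢ (q_0, 2, Z) ⊢ (q_0, ε, Z)
All input consumed in state q_0 with stack Z.

Z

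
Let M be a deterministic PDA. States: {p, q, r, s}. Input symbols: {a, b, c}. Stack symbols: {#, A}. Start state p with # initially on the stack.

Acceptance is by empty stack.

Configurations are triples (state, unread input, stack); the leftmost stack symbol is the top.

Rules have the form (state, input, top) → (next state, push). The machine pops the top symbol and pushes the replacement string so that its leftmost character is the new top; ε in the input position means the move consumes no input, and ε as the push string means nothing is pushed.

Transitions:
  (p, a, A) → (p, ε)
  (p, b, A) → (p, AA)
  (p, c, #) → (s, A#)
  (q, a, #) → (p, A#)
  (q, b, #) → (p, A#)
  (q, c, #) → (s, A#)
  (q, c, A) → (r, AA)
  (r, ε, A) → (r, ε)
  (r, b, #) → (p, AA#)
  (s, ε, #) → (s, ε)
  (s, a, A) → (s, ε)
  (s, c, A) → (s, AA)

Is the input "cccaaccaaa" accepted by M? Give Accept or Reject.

Accept

(p, cccaaccaaa, #)
  read c, top #: go to s, push A# → (s, ccaaccaaa, A#)
  read c, top A: go to s, push AA → (s, caaccaaa, AA#)
  read c, top A: go to s, push AA → (s, aaccaaa, AAA#)
  read a, top A: go to s, push ε → (s, accaaa, AA#)
  read a, top A: go to s, push ε → (s, ccaaa, A#)
  read c, top A: go to s, push AA → (s, caaa, AA#)
  read c, top A: go to s, push AA → (s, aaa, AAA#)
  read a, top A: go to s, push ε → (s, aa, AA#)
  read a, top A: go to s, push ε → (s, a, A#)
  read a, top A: go to s, push ε → (s, ε, #)
  ε-move, top #: go to s, push ε → (s, ε, ε)
All input consumed and the stack is empty.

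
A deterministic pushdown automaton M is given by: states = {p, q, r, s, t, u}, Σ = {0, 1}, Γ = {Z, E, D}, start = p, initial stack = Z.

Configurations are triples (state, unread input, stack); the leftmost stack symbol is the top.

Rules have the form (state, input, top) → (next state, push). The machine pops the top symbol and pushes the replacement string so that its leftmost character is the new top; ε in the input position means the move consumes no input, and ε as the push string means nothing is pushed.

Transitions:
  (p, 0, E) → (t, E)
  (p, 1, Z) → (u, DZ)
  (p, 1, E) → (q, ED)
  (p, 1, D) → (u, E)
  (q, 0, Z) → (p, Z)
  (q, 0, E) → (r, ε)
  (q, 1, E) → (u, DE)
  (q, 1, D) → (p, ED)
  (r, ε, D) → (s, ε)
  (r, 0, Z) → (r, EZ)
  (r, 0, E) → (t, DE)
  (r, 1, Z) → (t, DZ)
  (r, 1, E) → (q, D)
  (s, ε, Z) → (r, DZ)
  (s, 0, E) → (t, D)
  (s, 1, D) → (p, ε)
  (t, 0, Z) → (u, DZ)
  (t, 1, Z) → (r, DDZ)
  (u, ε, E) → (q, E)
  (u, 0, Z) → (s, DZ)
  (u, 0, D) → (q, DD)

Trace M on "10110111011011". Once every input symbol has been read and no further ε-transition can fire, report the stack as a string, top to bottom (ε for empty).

(p, 10110111011011, Z)
  read 1, top Z: go to u, push DZ → (u, 0110111011011, DZ)
  read 0, top D: go to q, push DD → (q, 110111011011, DDZ)
  read 1, top D: go to p, push ED → (p, 10111011011, EDDZ)
  read 1, top E: go to q, push ED → (q, 0111011011, EDDDZ)
  read 0, top E: go to r, push ε → (r, 111011011, DDDZ)
  ε-move, top D: go to s, push ε → (s, 111011011, DDZ)
  read 1, top D: go to p, push ε → (p, 11011011, DZ)
  read 1, top D: go to u, push E → (u, 1011011, EZ)
  ε-move, top E: go to q, push E → (q, 1011011, EZ)
  read 1, top E: go to u, push DE → (u, 011011, DEZ)
  read 0, top D: go to q, push DD → (q, 11011, DDEZ)
  read 1, top D: go to p, push ED → (p, 1011, EDDEZ)
  read 1, top E: go to q, push ED → (q, 011, EDDDEZ)
  read 0, top E: go to r, push ε → (r, 11, DDDEZ)
  ε-move, top D: go to s, push ε → (s, 11, DDEZ)
  read 1, top D: go to p, push ε → (p, 1, DEZ)
  read 1, top D: go to u, push E → (u, ε, EEZ)
  ε-move, top E: go to q, push E → (q, ε, EEZ)
All input consumed in state q with stack EEZ.

EEZ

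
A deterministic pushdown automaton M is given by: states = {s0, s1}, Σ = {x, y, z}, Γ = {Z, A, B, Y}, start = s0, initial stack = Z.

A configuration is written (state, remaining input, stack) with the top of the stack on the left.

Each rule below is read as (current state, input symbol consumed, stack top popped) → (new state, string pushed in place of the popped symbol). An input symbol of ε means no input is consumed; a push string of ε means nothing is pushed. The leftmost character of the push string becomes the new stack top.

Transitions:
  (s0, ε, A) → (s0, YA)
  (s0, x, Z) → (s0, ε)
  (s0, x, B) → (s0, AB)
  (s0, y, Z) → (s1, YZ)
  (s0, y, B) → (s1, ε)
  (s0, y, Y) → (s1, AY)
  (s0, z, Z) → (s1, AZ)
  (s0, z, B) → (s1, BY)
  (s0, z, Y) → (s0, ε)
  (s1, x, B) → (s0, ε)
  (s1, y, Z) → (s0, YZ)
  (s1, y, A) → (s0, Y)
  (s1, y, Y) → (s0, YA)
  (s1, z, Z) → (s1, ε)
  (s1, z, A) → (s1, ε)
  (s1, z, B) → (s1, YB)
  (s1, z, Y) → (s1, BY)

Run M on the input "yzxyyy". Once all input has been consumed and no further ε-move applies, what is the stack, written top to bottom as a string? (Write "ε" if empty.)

AYYZ

(s0, yzxyyy, Z)
  read y, top Z: go to s1, push YZ → (s1, zxyyy, YZ)
  read z, top Y: go to s1, push BY → (s1, xyyy, BYZ)
  read x, top B: go to s0, push ε → (s0, yyy, YZ)
  read y, top Y: go to s1, push AY → (s1, yy, AYZ)
  read y, top A: go to s0, push Y → (s0, y, YYZ)
  read y, top Y: go to s1, push AY → (s1, ε, AYYZ)
All input consumed in state s1 with stack AYYZ.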